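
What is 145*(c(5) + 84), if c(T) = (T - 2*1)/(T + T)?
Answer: 24447/2 ≈ 12224.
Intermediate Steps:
c(T) = (-2 + T)/(2*T) (c(T) = (T - 2)/((2*T)) = (-2 + T)*(1/(2*T)) = (-2 + T)/(2*T))
145*(c(5) + 84) = 145*((1/2)*(-2 + 5)/5 + 84) = 145*((1/2)*(1/5)*3 + 84) = 145*(3/10 + 84) = 145*(843/10) = 24447/2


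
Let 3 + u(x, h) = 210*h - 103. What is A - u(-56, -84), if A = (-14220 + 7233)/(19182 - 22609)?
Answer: 60822529/3427 ≈ 17748.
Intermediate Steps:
A = 6987/3427 (A = -6987/(-3427) = -6987*(-1/3427) = 6987/3427 ≈ 2.0388)
u(x, h) = -106 + 210*h (u(x, h) = -3 + (210*h - 103) = -3 + (-103 + 210*h) = -106 + 210*h)
A - u(-56, -84) = 6987/3427 - (-106 + 210*(-84)) = 6987/3427 - (-106 - 17640) = 6987/3427 - 1*(-17746) = 6987/3427 + 17746 = 60822529/3427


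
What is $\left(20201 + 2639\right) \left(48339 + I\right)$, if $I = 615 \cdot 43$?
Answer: $1708066560$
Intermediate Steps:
$I = 26445$
$\left(20201 + 2639\right) \left(48339 + I\right) = \left(20201 + 2639\right) \left(48339 + 26445\right) = 22840 \cdot 74784 = 1708066560$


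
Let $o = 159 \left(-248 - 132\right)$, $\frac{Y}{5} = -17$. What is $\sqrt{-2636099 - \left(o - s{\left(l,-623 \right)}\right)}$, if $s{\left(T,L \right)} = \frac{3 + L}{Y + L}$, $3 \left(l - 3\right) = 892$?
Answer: $\frac{2 i \sqrt{20173354989}}{177} \approx 1604.9 i$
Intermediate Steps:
$Y = -85$ ($Y = 5 \left(-17\right) = -85$)
$l = \frac{901}{3}$ ($l = 3 + \frac{1}{3} \cdot 892 = 3 + \frac{892}{3} = \frac{901}{3} \approx 300.33$)
$o = -60420$ ($o = 159 \left(-380\right) = -60420$)
$s{\left(T,L \right)} = \frac{3 + L}{-85 + L}$
$\sqrt{-2636099 - \left(o - s{\left(l,-623 \right)}\right)} = \sqrt{-2636099 + \left(\frac{3 - 623}{-85 - 623} - -60420\right)} = \sqrt{-2636099 + \left(\frac{1}{-708} \left(-620\right) + 60420\right)} = \sqrt{-2636099 + \left(\left(- \frac{1}{708}\right) \left(-620\right) + 60420\right)} = \sqrt{-2636099 + \left(\frac{155}{177} + 60420\right)} = \sqrt{-2636099 + \frac{10694495}{177}} = \sqrt{- \frac{455895028}{177}} = \frac{2 i \sqrt{20173354989}}{177}$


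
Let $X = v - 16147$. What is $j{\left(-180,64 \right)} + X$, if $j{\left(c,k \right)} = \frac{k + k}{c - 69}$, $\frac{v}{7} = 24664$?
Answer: $\frac{38968621}{249} \approx 1.565 \cdot 10^{5}$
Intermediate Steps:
$v = 172648$ ($v = 7 \cdot 24664 = 172648$)
$j{\left(c,k \right)} = \frac{2 k}{-69 + c}$
$X = 156501$ ($X = 172648 - 16147 = 156501$)
$j{\left(-180,64 \right)} + X = 2 \cdot 64 \frac{1}{-69 - 180} + 156501 = 2 \cdot 64 \frac{1}{-249} + 156501 = 2 \cdot 64 \left(- \frac{1}{249}\right) + 156501 = - \frac{128}{249} + 156501 = \frac{38968621}{249}$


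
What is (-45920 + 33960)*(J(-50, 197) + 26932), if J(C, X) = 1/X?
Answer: -63455035800/197 ≈ -3.2211e+8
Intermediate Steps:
(-45920 + 33960)*(J(-50, 197) + 26932) = (-45920 + 33960)*(1/197 + 26932) = -11960*(1/197 + 26932) = -11960*5305605/197 = -63455035800/197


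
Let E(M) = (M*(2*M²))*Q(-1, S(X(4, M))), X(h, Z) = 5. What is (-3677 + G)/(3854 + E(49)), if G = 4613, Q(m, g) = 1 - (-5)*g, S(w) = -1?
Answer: -156/156223 ≈ -0.00099857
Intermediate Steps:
Q(m, g) = 1 + 5*g
E(M) = -8*M³ (E(M) = (M*(2*M²))*(1 + 5*(-1)) = (2*M³)*(1 - 5) = (2*M³)*(-4) = -8*M³)
(-3677 + G)/(3854 + E(49)) = (-3677 + 4613)/(3854 - 8*49³) = 936/(3854 - 8*117649) = 936/(3854 - 941192) = 936/(-937338) = 936*(-1/937338) = -156/156223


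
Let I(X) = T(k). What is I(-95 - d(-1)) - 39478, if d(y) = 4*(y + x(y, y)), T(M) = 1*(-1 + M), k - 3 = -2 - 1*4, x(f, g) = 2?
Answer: -39482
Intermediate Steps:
k = -3 (k = 3 + (-2 - 1*4) = 3 + (-2 - 4) = 3 - 6 = -3)
T(M) = -1 + M
d(y) = 8 + 4*y (d(y) = 4*(y + 2) = 4*(2 + y) = 8 + 4*y)
I(X) = -4 (I(X) = -1 - 3 = -4)
I(-95 - d(-1)) - 39478 = -4 - 39478 = -39482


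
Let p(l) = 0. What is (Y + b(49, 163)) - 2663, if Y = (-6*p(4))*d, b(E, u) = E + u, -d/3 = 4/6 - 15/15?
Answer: -2451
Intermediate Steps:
d = 1 (d = -3*(4/6 - 15/15) = -3*(4*(⅙) - 15*1/15) = -3*(⅔ - 1) = -3*(-⅓) = 1)
Y = 0 (Y = -6*0*1 = 0*1 = 0)
(Y + b(49, 163)) - 2663 = (0 + (49 + 163)) - 2663 = (0 + 212) - 2663 = 212 - 2663 = -2451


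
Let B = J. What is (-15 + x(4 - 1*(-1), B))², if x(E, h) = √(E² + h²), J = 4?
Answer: (15 - √41)² ≈ 73.906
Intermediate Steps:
B = 4
(-15 + x(4 - 1*(-1), B))² = (-15 + √((4 - 1*(-1))² + 4²))² = (-15 + √((4 + 1)² + 16))² = (-15 + √(5² + 16))² = (-15 + √(25 + 16))² = (-15 + √41)²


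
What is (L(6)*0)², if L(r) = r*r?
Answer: 0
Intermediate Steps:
L(r) = r²
(L(6)*0)² = (6²*0)² = (36*0)² = 0² = 0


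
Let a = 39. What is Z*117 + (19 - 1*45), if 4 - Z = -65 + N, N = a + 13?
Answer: 1963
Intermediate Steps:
N = 52 (N = 39 + 13 = 52)
Z = 17 (Z = 4 - (-65 + 52) = 4 - 1*(-13) = 4 + 13 = 17)
Z*117 + (19 - 1*45) = 17*117 + (19 - 1*45) = 1989 + (19 - 45) = 1989 - 26 = 1963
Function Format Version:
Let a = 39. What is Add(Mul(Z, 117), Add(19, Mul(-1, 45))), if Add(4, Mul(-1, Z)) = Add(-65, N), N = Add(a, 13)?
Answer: 1963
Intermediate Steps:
N = 52 (N = Add(39, 13) = 52)
Z = 17 (Z = Add(4, Mul(-1, Add(-65, 52))) = Add(4, Mul(-1, -13)) = Add(4, 13) = 17)
Add(Mul(Z, 117), Add(19, Mul(-1, 45))) = Add(Mul(17, 117), Add(19, Mul(-1, 45))) = Add(1989, Add(19, -45)) = Add(1989, -26) = 1963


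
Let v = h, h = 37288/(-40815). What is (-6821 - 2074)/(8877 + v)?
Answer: -363049425/362277467 ≈ -1.0021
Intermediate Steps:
h = -37288/40815 (h = 37288*(-1/40815) = -37288/40815 ≈ -0.91359)
v = -37288/40815 ≈ -0.91359
(-6821 - 2074)/(8877 + v) = (-6821 - 2074)/(8877 - 37288/40815) = -8895/362277467/40815 = -8895*40815/362277467 = -363049425/362277467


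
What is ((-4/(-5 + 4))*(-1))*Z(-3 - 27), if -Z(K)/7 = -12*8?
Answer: -2688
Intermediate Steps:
Z(K) = 672 (Z(K) = -(-84)*8 = -7*(-96) = 672)
((-4/(-5 + 4))*(-1))*Z(-3 - 27) = ((-4/(-5 + 4))*(-1))*672 = ((-4/(-1))*(-1))*672 = (-1*(-4)*(-1))*672 = (4*(-1))*672 = -4*672 = -2688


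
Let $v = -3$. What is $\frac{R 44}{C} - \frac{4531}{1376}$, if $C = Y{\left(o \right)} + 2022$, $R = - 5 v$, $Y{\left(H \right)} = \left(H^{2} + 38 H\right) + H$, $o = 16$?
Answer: $- \frac{6120401}{1996576} \approx -3.0654$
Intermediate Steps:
$Y{\left(H \right)} = H^{2} + 39 H$
$R = 15$ ($R = \left(-5\right) \left(-3\right) = 15$)
$C = 2902$ ($C = 16 \left(39 + 16\right) + 2022 = 16 \cdot 55 + 2022 = 880 + 2022 = 2902$)
$\frac{R 44}{C} - \frac{4531}{1376} = \frac{15 \cdot 44}{2902} - \frac{4531}{1376} = 660 \cdot \frac{1}{2902} - \frac{4531}{1376} = \frac{330}{1451} - \frac{4531}{1376} = - \frac{6120401}{1996576}$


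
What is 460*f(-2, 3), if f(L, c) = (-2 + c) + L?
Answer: -460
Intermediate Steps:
f(L, c) = -2 + L + c
460*f(-2, 3) = 460*(-2 - 2 + 3) = 460*(-1) = -460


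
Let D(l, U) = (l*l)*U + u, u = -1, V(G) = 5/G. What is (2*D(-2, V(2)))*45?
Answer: 810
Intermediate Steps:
D(l, U) = -1 + U*l² (D(l, U) = (l*l)*U - 1 = l²*U - 1 = U*l² - 1 = -1 + U*l²)
(2*D(-2, V(2)))*45 = (2*(-1 + (5/2)*(-2)²))*45 = (2*(-1 + (5*(½))*4))*45 = (2*(-1 + (5/2)*4))*45 = (2*(-1 + 10))*45 = (2*9)*45 = 18*45 = 810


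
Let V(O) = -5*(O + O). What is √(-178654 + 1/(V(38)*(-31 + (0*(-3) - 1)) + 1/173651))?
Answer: I*√796589305705044224384523/2111596161 ≈ 422.67*I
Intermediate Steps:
V(O) = -10*O
√(-178654 + 1/(V(38)*(-31 + (0*(-3) - 1)) + 1/173651)) = √(-178654 + 1/((-10*38)*(-31 + (0*(-3) - 1)) + 1/173651)) = √(-178654 + 1/(-380*(-31 + (0 - 1)) + 1/173651)) = √(-178654 + 1/(-380*(-31 - 1) + 1/173651)) = √(-178654 + 1/(-380*(-32) + 1/173651)) = √(-178654 + 1/(12160 + 1/173651)) = √(-178654 + 1/(2111596161/173651)) = √(-178654 + 173651/2111596161) = √(-377245100373643/2111596161) = I*√796589305705044224384523/2111596161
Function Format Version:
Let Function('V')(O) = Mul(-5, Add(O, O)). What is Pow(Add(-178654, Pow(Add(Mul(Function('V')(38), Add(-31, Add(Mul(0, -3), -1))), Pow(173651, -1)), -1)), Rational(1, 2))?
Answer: Mul(Rational(1, 2111596161), I, Pow(796589305705044224384523, Rational(1, 2))) ≈ Mul(422.67, I)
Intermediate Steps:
Function('V')(O) = Mul(-10, O) (Function('V')(O) = Mul(-5, Mul(2, O)) = Mul(-10, O))
Pow(Add(-178654, Pow(Add(Mul(Function('V')(38), Add(-31, Add(Mul(0, -3), -1))), Pow(173651, -1)), -1)), Rational(1, 2)) = Pow(Add(-178654, Pow(Add(Mul(Mul(-10, 38), Add(-31, Add(Mul(0, -3), -1))), Pow(173651, -1)), -1)), Rational(1, 2)) = Pow(Add(-178654, Pow(Add(Mul(-380, Add(-31, Add(0, -1))), Rational(1, 173651)), -1)), Rational(1, 2)) = Pow(Add(-178654, Pow(Add(Mul(-380, Add(-31, -1)), Rational(1, 173651)), -1)), Rational(1, 2)) = Pow(Add(-178654, Pow(Add(Mul(-380, -32), Rational(1, 173651)), -1)), Rational(1, 2)) = Pow(Add(-178654, Pow(Add(12160, Rational(1, 173651)), -1)), Rational(1, 2)) = Pow(Add(-178654, Pow(Rational(2111596161, 173651), -1)), Rational(1, 2)) = Pow(Add(-178654, Rational(173651, 2111596161)), Rational(1, 2)) = Pow(Rational(-377245100373643, 2111596161), Rational(1, 2)) = Mul(Rational(1, 2111596161), I, Pow(796589305705044224384523, Rational(1, 2)))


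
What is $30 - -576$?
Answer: $606$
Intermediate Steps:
$30 - -576 = 30 + 576 = 606$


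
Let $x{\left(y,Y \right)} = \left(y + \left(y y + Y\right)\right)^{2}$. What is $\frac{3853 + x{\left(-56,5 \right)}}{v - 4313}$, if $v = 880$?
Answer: $- \frac{9521078}{3433} \approx -2773.4$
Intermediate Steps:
$x{\left(y,Y \right)} = \left(Y + y + y^{2}\right)^{2}$ ($x{\left(y,Y \right)} = \left(y + \left(y^{2} + Y\right)\right)^{2} = \left(y + \left(Y + y^{2}\right)\right)^{2} = \left(Y + y + y^{2}\right)^{2}$)
$\frac{3853 + x{\left(-56,5 \right)}}{v - 4313} = \frac{3853 + \left(5 - 56 + \left(-56\right)^{2}\right)^{2}}{880 - 4313} = \frac{3853 + \left(5 - 56 + 3136\right)^{2}}{-3433} = \left(3853 + 3085^{2}\right) \left(- \frac{1}{3433}\right) = \left(3853 + 9517225\right) \left(- \frac{1}{3433}\right) = 9521078 \left(- \frac{1}{3433}\right) = - \frac{9521078}{3433}$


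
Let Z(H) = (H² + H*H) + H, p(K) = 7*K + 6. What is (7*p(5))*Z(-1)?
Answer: 287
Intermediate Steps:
p(K) = 6 + 7*K
Z(H) = H + 2*H² (Z(H) = (H² + H²) + H = 2*H² + H = H + 2*H²)
(7*p(5))*Z(-1) = (7*(6 + 7*5))*(-(1 + 2*(-1))) = (7*(6 + 35))*(-(1 - 2)) = (7*41)*(-1*(-1)) = 287*1 = 287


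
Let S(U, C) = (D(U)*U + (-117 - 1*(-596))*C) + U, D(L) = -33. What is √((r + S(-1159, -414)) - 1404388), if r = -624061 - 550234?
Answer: I*√2739901 ≈ 1655.3*I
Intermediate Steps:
r = -1174295
S(U, C) = -32*U + 479*C (S(U, C) = (-33*U + (-117 - 1*(-596))*C) + U = (-33*U + (-117 + 596)*C) + U = (-33*U + 479*C) + U = -32*U + 479*C)
√((r + S(-1159, -414)) - 1404388) = √((-1174295 + (-32*(-1159) + 479*(-414))) - 1404388) = √((-1174295 + (37088 - 198306)) - 1404388) = √((-1174295 - 161218) - 1404388) = √(-1335513 - 1404388) = √(-2739901) = I*√2739901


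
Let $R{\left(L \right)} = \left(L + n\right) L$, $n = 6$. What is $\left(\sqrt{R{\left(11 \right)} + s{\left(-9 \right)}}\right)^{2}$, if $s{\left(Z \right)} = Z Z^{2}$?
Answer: $-542$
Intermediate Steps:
$s{\left(Z \right)} = Z^{3}$
$R{\left(L \right)} = L \left(6 + L\right)$ ($R{\left(L \right)} = \left(L + 6\right) L = \left(6 + L\right) L = L \left(6 + L\right)$)
$\left(\sqrt{R{\left(11 \right)} + s{\left(-9 \right)}}\right)^{2} = \left(\sqrt{11 \left(6 + 11\right) + \left(-9\right)^{3}}\right)^{2} = \left(\sqrt{11 \cdot 17 - 729}\right)^{2} = \left(\sqrt{187 - 729}\right)^{2} = \left(\sqrt{-542}\right)^{2} = \left(i \sqrt{542}\right)^{2} = -542$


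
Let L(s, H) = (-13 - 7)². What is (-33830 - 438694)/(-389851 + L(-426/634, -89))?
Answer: 157508/129817 ≈ 1.2133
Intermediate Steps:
L(s, H) = 400 (L(s, H) = (-20)² = 400)
(-33830 - 438694)/(-389851 + L(-426/634, -89)) = (-33830 - 438694)/(-389851 + 400) = -472524/(-389451) = -472524*(-1/389451) = 157508/129817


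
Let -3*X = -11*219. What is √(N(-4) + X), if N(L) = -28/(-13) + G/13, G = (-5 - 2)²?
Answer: 2*√34177/13 ≈ 28.442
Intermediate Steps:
G = 49 (G = (-7)² = 49)
N(L) = 77/13 (N(L) = -28/(-13) + 49/13 = -28*(-1/13) + 49*(1/13) = 28/13 + 49/13 = 77/13)
X = 803 (X = -(-11)*219/3 = -⅓*(-2409) = 803)
√(N(-4) + X) = √(77/13 + 803) = √(10516/13) = 2*√34177/13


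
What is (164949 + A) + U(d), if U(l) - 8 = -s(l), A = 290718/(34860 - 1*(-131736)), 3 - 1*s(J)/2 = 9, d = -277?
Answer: 4580577707/27766 ≈ 1.6497e+5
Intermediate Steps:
s(J) = -12 (s(J) = 6 - 2*9 = 6 - 18 = -12)
A = 48453/27766 (A = 290718/(34860 + 131736) = 290718/166596 = 290718*(1/166596) = 48453/27766 ≈ 1.7450)
U(l) = 20 (U(l) = 8 - 1*(-12) = 8 + 12 = 20)
(164949 + A) + U(d) = (164949 + 48453/27766) + 20 = 4580022387/27766 + 20 = 4580577707/27766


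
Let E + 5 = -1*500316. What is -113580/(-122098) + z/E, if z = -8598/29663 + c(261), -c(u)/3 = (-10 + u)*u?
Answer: 1198723073507043/906029541272327 ≈ 1.3231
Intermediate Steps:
c(u) = -3*u*(-10 + u) (c(u) = -3*(-10 + u)*u = -3*u*(-10 + u))
z = -5829766977/29663 (z = -8598/29663 + 3*261*(10 - 1*261) = -8598*1/29663 + 3*261*(10 - 261) = -8598/29663 + 3*261*(-251) = -8598/29663 - 196533 = -5829766977/29663 ≈ -1.9653e+5)
E = -500321 (E = -5 - 1*500316 = -5 - 500316 = -500321)
-113580/(-122098) + z/E = -113580/(-122098) - 5829766977/29663/(-500321) = -113580*(-1/122098) - 5829766977/29663*(-1/500321) = 56790/61049 + 5829766977/14841021823 = 1198723073507043/906029541272327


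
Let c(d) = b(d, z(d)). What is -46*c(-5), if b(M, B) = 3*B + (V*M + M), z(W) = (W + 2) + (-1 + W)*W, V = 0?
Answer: -3496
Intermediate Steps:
z(W) = 2 + W + W*(-1 + W) (z(W) = (2 + W) + W*(-1 + W) = 2 + W + W*(-1 + W))
b(M, B) = M + 3*B (b(M, B) = 3*B + (0*M + M) = 3*B + (0 + M) = 3*B + M = M + 3*B)
c(d) = 6 + d + 3*d² (c(d) = d + 3*(2 + d²) = d + (6 + 3*d²) = 6 + d + 3*d²)
-46*c(-5) = -46*(6 - 5 + 3*(-5)²) = -46*(6 - 5 + 3*25) = -46*(6 - 5 + 75) = -46*76 = -3496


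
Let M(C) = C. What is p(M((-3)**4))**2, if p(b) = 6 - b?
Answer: 5625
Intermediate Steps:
p(M((-3)**4))**2 = (6 - 1*(-3)**4)**2 = (6 - 1*81)**2 = (6 - 81)**2 = (-75)**2 = 5625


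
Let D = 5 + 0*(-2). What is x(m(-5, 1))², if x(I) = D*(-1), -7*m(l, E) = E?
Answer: 25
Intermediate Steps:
D = 5 (D = 5 + 0 = 5)
m(l, E) = -E/7
x(I) = -5 (x(I) = 5*(-1) = -5)
x(m(-5, 1))² = (-5)² = 25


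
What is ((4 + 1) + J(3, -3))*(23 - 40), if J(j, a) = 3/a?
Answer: -68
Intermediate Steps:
((4 + 1) + J(3, -3))*(23 - 40) = ((4 + 1) + 3/(-3))*(23 - 40) = (5 + 3*(-1/3))*(-17) = (5 - 1)*(-17) = 4*(-17) = -68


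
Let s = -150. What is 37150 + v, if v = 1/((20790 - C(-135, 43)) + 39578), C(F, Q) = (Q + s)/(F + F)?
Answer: 605517249220/16299253 ≈ 37150.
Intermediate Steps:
C(F, Q) = (-150 + Q)/(2*F) (C(F, Q) = (Q - 150)/(F + F) = (-150 + Q)/((2*F)) = (-150 + Q)*(1/(2*F)) = (-150 + Q)/(2*F))
v = 270/16299253 (v = 1/((20790 - (-150 + 43)/(2*(-135))) + 39578) = 1/((20790 - (-1)*(-107)/(2*135)) + 39578) = 1/((20790 - 1*107/270) + 39578) = 1/((20790 - 107/270) + 39578) = 1/(5613193/270 + 39578) = 1/(16299253/270) = 270/16299253 ≈ 1.6565e-5)
37150 + v = 37150 + 270/16299253 = 605517249220/16299253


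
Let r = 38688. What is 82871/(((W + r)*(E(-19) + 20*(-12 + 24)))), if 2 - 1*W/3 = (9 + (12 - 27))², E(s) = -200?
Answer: 82871/1543440 ≈ 0.053692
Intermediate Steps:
W = -102 (W = 6 - 3*(9 + (12 - 27))² = 6 - 3*(9 - 15)² = 6 - 3*(-6)² = 6 - 3*36 = 6 - 108 = -102)
82871/(((W + r)*(E(-19) + 20*(-12 + 24)))) = 82871/(((-102 + 38688)*(-200 + 20*(-12 + 24)))) = 82871/((38586*(-200 + 20*12))) = 82871/((38586*(-200 + 240))) = 82871/((38586*40)) = 82871/1543440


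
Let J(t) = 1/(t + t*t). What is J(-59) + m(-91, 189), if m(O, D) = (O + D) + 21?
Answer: 407219/3422 ≈ 119.00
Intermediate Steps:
m(O, D) = 21 + D + O (m(O, D) = (D + O) + 21 = 21 + D + O)
J(t) = 1/(t + t**2)
J(-59) + m(-91, 189) = 1/((-59)*(1 - 59)) + (21 + 189 - 91) = -1/59/(-58) + 119 = -1/59*(-1/58) + 119 = 1/3422 + 119 = 407219/3422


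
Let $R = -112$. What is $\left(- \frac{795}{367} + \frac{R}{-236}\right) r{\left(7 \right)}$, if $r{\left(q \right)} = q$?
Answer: $- \frac{256403}{21653} \approx -11.841$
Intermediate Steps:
$\left(- \frac{795}{367} + \frac{R}{-236}\right) r{\left(7 \right)} = \left(- \frac{795}{367} - \frac{112}{-236}\right) 7 = \left(\left(-795\right) \frac{1}{367} - - \frac{28}{59}\right) 7 = \left(- \frac{795}{367} + \frac{28}{59}\right) 7 = \left(- \frac{36629}{21653}\right) 7 = - \frac{256403}{21653}$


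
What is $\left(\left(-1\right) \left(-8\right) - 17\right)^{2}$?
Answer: $81$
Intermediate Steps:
$\left(\left(-1\right) \left(-8\right) - 17\right)^{2} = \left(8 - 17\right)^{2} = \left(-9\right)^{2} = 81$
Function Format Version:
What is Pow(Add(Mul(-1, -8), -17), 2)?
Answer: 81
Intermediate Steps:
Pow(Add(Mul(-1, -8), -17), 2) = Pow(Add(8, -17), 2) = Pow(-9, 2) = 81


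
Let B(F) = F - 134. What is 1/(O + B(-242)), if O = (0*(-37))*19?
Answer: -1/376 ≈ -0.0026596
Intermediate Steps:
B(F) = -134 + F
O = 0 (O = 0*19 = 0)
1/(O + B(-242)) = 1/(0 + (-134 - 242)) = 1/(0 - 376) = 1/(-376) = -1/376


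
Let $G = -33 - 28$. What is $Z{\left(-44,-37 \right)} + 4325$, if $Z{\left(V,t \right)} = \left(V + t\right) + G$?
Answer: $4183$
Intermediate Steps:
$G = -61$
$Z{\left(V,t \right)} = -61 + V + t$ ($Z{\left(V,t \right)} = \left(V + t\right) - 61 = -61 + V + t$)
$Z{\left(-44,-37 \right)} + 4325 = \left(-61 - 44 - 37\right) + 4325 = -142 + 4325 = 4183$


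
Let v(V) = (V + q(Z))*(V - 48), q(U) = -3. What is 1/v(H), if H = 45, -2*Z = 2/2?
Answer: -1/126 ≈ -0.0079365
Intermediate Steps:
Z = -½ (Z = -1/2 = -½*1 = -½ ≈ -0.50000)
v(V) = (-48 + V)*(-3 + V) (v(V) = (V - 3)*(V - 48) = (-3 + V)*(-48 + V) = (-48 + V)*(-3 + V))
1/v(H) = 1/(144 + 45² - 51*45) = 1/(144 + 2025 - 2295) = 1/(-126) = -1/126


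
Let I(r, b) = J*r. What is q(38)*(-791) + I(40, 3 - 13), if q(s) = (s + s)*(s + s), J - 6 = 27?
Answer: -4567496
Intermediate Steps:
J = 33 (J = 6 + 27 = 33)
I(r, b) = 33*r
q(s) = 4*s² (q(s) = (2*s)*(2*s) = 4*s²)
q(38)*(-791) + I(40, 3 - 13) = (4*38²)*(-791) + 33*40 = (4*1444)*(-791) + 1320 = 5776*(-791) + 1320 = -4568816 + 1320 = -4567496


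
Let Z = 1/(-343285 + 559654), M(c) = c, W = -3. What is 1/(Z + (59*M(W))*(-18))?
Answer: 216369/689351635 ≈ 0.00031387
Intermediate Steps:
Z = 1/216369 ≈ 4.6217e-6
1/(Z + (59*M(W))*(-18)) = 1/(1/216369 + (59*(-3))*(-18)) = 1/(1/216369 - 177*(-18)) = 1/(1/216369 + 3186) = 1/(689351635/216369) = 216369/689351635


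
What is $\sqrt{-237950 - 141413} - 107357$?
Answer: $-107357 + i \sqrt{379363} \approx -1.0736 \cdot 10^{5} + 615.92 i$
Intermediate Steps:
$\sqrt{-237950 - 141413} - 107357 = \sqrt{-379363} - 107357 = i \sqrt{379363} - 107357 = -107357 + i \sqrt{379363}$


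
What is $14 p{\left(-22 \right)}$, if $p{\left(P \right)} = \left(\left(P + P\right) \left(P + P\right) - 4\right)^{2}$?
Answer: $52256736$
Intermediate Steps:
$p{\left(P \right)} = \left(-4 + 4 P^{2}\right)^{2}$ ($p{\left(P \right)} = \left(2 P 2 P - 4\right)^{2} = \left(4 P^{2} - 4\right)^{2} = \left(-4 + 4 P^{2}\right)^{2}$)
$14 p{\left(-22 \right)} = 14 \cdot 16 \left(-1 + \left(-22\right)^{2}\right)^{2} = 14 \cdot 16 \left(-1 + 484\right)^{2} = 14 \cdot 16 \cdot 483^{2} = 14 \cdot 16 \cdot 233289 = 14 \cdot 3732624 = 52256736$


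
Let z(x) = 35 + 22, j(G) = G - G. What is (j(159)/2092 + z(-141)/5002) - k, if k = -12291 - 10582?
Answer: 114410803/5002 ≈ 22873.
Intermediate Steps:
j(G) = 0
z(x) = 57
k = -22873
(j(159)/2092 + z(-141)/5002) - k = (0/2092 + 57/5002) - 1*(-22873) = (0*(1/2092) + 57*(1/5002)) + 22873 = (0 + 57/5002) + 22873 = 57/5002 + 22873 = 114410803/5002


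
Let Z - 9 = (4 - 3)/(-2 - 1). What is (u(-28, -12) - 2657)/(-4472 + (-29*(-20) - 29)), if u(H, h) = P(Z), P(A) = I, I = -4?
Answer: 887/1307 ≈ 0.67865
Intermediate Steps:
Z = 26/3 (Z = 9 + (4 - 3)/(-2 - 1) = 9 + 1/(-3) = 9 + 1*(-1/3) = 9 - 1/3 = 26/3 ≈ 8.6667)
P(A) = -4
u(H, h) = -4
(u(-28, -12) - 2657)/(-4472 + (-29*(-20) - 29)) = (-4 - 2657)/(-4472 + (-29*(-20) - 29)) = -2661/(-4472 + (580 - 29)) = -2661/(-4472 + 551) = -2661/(-3921) = -2661*(-1/3921) = 887/1307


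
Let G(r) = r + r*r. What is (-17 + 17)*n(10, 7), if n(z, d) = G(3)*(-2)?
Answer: 0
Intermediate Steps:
G(r) = r + r**2
n(z, d) = -24 (n(z, d) = (3*(1 + 3))*(-2) = (3*4)*(-2) = 12*(-2) = -24)
(-17 + 17)*n(10, 7) = (-17 + 17)*(-24) = 0*(-24) = 0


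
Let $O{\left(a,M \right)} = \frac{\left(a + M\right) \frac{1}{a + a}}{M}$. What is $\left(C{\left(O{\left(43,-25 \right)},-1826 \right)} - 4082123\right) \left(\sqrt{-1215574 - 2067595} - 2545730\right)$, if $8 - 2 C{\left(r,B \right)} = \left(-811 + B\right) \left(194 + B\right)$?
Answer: $15869854250030 - 6233911 i \sqrt{3283169} \approx 1.587 \cdot 10^{13} - 1.1296 \cdot 10^{10} i$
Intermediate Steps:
$O{\left(a,M \right)} = \frac{M + a}{2 M a}$ ($O{\left(a,M \right)} = \frac{\left(M + a\right) \frac{1}{2 a}}{M} = \frac{\frac{1}{2} \frac{1}{a} \left(M + a\right)}{M} = \frac{M + a}{2 M a}$)
$C{\left(r,B \right)} = 4 - \frac{\left(-811 + B\right) \left(194 + B\right)}{2}$
$\left(C{\left(O{\left(43,-25 \right)},-1826 \right)} - 4082123\right) \left(\sqrt{-1215574 - 2067595} - 2545730\right) = \left(\left(78671 - \frac{\left(-1826\right)^{2}}{2} + \frac{617}{2} \left(-1826\right)\right) - 4082123\right) \left(\sqrt{-1215574 - 2067595} - 2545730\right) = \left(\left(78671 - 1667138 - 563321\right) - 4082123\right) \left(\sqrt{-3283169} - 2545730\right) = \left(\left(78671 - 1667138 - 563321\right) - 4082123\right) \left(i \sqrt{3283169} - 2545730\right) = \left(-2151788 - 4082123\right) \left(-2545730 + i \sqrt{3283169}\right) = - 6233911 \left(-2545730 + i \sqrt{3283169}\right) = 15869854250030 - 6233911 i \sqrt{3283169}$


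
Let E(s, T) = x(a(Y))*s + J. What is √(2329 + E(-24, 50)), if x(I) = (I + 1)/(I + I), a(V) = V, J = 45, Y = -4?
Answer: √2365 ≈ 48.631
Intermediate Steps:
x(I) = (1 + I)/(2*I) (x(I) = (1 + I)/((2*I)) = (1 + I)*(1/(2*I)) = (1 + I)/(2*I))
E(s, T) = 45 + 3*s/8 (E(s, T) = ((½)*(1 - 4)/(-4))*s + 45 = ((½)*(-¼)*(-3))*s + 45 = 3*s/8 + 45 = 45 + 3*s/8)
√(2329 + E(-24, 50)) = √(2329 + (45 + (3/8)*(-24))) = √(2329 + (45 - 9)) = √(2329 + 36) = √2365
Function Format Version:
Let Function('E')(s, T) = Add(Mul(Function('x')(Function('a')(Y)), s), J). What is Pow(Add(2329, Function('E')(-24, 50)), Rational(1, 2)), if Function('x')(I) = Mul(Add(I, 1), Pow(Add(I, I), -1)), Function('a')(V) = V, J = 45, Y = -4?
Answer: Pow(2365, Rational(1, 2)) ≈ 48.631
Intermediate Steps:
Function('x')(I) = Mul(Rational(1, 2), Pow(I, -1), Add(1, I)) (Function('x')(I) = Mul(Add(1, I), Pow(Mul(2, I), -1)) = Mul(Add(1, I), Mul(Rational(1, 2), Pow(I, -1))) = Mul(Rational(1, 2), Pow(I, -1), Add(1, I)))
Function('E')(s, T) = Add(45, Mul(Rational(3, 8), s)) (Function('E')(s, T) = Add(Mul(Mul(Rational(1, 2), Pow(-4, -1), Add(1, -4)), s), 45) = Add(Mul(Mul(Rational(1, 2), Rational(-1, 4), -3), s), 45) = Add(Mul(Rational(3, 8), s), 45) = Add(45, Mul(Rational(3, 8), s)))
Pow(Add(2329, Function('E')(-24, 50)), Rational(1, 2)) = Pow(Add(2329, Add(45, Mul(Rational(3, 8), -24))), Rational(1, 2)) = Pow(Add(2329, Add(45, -9)), Rational(1, 2)) = Pow(Add(2329, 36), Rational(1, 2)) = Pow(2365, Rational(1, 2))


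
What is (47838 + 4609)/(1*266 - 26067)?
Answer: -52447/25801 ≈ -2.0327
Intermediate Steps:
(47838 + 4609)/(1*266 - 26067) = 52447/(266 - 26067) = 52447/(-25801) = 52447*(-1/25801) = -52447/25801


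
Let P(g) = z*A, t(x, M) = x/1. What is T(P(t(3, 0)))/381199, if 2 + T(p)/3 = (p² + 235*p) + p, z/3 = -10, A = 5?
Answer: -38706/381199 ≈ -0.10154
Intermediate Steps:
z = -30 (z = 3*(-10) = -30)
t(x, M) = x (t(x, M) = x*1 = x)
P(g) = -150 (P(g) = -30*5 = -150)
T(p) = -6 + 3*p² + 708*p (T(p) = -6 + 3*((p² + 235*p) + p) = -6 + 3*(p² + 236*p) = -6 + (3*p² + 708*p) = -6 + 3*p² + 708*p)
T(P(t(3, 0)))/381199 = (-6 + 3*(-150)² + 708*(-150))/381199 = (-6 + 3*22500 - 106200)*(1/381199) = (-6 + 67500 - 106200)*(1/381199) = -38706*1/381199 = -38706/381199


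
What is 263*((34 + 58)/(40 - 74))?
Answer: -12098/17 ≈ -711.65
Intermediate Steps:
263*((34 + 58)/(40 - 74)) = 263*(92/(-34)) = 263*(92*(-1/34)) = 263*(-46/17) = -12098/17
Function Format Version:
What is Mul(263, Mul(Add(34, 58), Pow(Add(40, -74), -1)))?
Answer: Rational(-12098, 17) ≈ -711.65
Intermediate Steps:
Mul(263, Mul(Add(34, 58), Pow(Add(40, -74), -1))) = Mul(263, Mul(92, Pow(-34, -1))) = Mul(263, Mul(92, Rational(-1, 34))) = Mul(263, Rational(-46, 17)) = Rational(-12098, 17)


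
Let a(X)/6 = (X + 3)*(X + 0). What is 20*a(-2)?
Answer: -240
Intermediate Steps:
a(X) = 6*X*(3 + X) (a(X) = 6*((X + 3)*(X + 0)) = 6*((3 + X)*X) = 6*(X*(3 + X)) = 6*X*(3 + X))
20*a(-2) = 20*(6*(-2)*(3 - 2)) = 20*(6*(-2)*1) = 20*(-12) = -240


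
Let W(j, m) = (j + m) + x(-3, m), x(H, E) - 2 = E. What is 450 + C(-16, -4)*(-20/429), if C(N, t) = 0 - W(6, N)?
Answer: 64190/143 ≈ 448.88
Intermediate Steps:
x(H, E) = 2 + E
W(j, m) = 2 + j + 2*m (W(j, m) = (j + m) + (2 + m) = 2 + j + 2*m)
C(N, t) = -8 - 2*N (C(N, t) = 0 - (2 + 6 + 2*N) = 0 - (8 + 2*N) = 0 + (-8 - 2*N) = -8 - 2*N)
450 + C(-16, -4)*(-20/429) = 450 + (-8 - 2*(-16))*(-20/429) = 450 + (-8 + 32)*(-20*1/429) = 450 + 24*(-20/429) = 450 - 160/143 = 64190/143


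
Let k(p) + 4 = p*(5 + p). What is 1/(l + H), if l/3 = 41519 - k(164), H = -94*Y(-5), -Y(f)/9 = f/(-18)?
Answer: 1/41656 ≈ 2.4006e-5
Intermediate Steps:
Y(f) = f/2 (Y(f) = -9*f/(-18) = -9*f*(-1)/18 = -(-1)*f/2 = f/2)
k(p) = -4 + p*(5 + p)
H = 235 (H = -47*(-5) = -94*(-5/2) = 235)
l = 41421 (l = 3*(41519 - (-4 + 164² + 5*164)) = 3*(41519 - (-4 + 26896 + 820)) = 3*(41519 - 1*27712) = 3*(41519 - 27712) = 3*13807 = 41421)
1/(l + H) = 1/(41421 + 235) = 1/41656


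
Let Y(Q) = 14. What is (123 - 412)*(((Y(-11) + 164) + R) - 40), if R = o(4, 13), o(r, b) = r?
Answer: -41038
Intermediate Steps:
R = 4
(123 - 412)*(((Y(-11) + 164) + R) - 40) = (123 - 412)*(((14 + 164) + 4) - 40) = -289*((178 + 4) - 40) = -289*(182 - 40) = -289*142 = -41038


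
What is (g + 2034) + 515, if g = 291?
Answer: 2840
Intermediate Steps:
(g + 2034) + 515 = (291 + 2034) + 515 = 2325 + 515 = 2840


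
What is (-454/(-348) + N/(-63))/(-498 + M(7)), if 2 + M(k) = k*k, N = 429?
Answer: 2235/183106 ≈ 0.012206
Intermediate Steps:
M(k) = -2 + k**2 (M(k) = -2 + k*k = -2 + k**2)
(-454/(-348) + N/(-63))/(-498 + M(7)) = (-454/(-348) + 429/(-63))/(-498 + (-2 + 7**2)) = (-454*(-1/348) + 429*(-1/63))/(-498 + (-2 + 49)) = (227/174 - 143/21)/(-498 + 47) = -2235/406/(-451) = -2235/406*(-1/451) = 2235/183106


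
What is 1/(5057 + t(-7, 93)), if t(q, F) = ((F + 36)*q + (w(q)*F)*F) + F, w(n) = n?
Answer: -1/56296 ≈ -1.7763e-5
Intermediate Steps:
t(q, F) = F + q*F² + q*(36 + F) (t(q, F) = ((F + 36)*q + (q*F)*F) + F = ((36 + F)*q + (F*q)*F) + F = (q*(36 + F) + q*F²) + F = (q*F² + q*(36 + F)) + F = F + q*F² + q*(36 + F))
1/(5057 + t(-7, 93)) = 1/(5057 + (93 + 36*(-7) + 93*(-7) - 7*93²)) = 1/(5057 + (93 - 252 - 651 - 7*8649)) = 1/(5057 + (93 - 252 - 651 - 60543)) = 1/(5057 - 61353) = 1/(-56296) = -1/56296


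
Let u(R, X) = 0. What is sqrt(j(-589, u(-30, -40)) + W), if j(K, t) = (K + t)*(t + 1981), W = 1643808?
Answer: sqrt(476999) ≈ 690.65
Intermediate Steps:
j(K, t) = (1981 + t)*(K + t) (j(K, t) = (K + t)*(1981 + t) = (1981 + t)*(K + t))
sqrt(j(-589, u(-30, -40)) + W) = sqrt((0**2 + 1981*(-589) + 1981*0 - 589*0) + 1643808) = sqrt((0 - 1166809 + 0 + 0) + 1643808) = sqrt(-1166809 + 1643808) = sqrt(476999)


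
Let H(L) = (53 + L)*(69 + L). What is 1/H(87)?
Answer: 1/21840 ≈ 4.5788e-5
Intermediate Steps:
1/H(87) = 1/(3657 + 87**2 + 122*87) = 1/(3657 + 7569 + 10614) = 1/21840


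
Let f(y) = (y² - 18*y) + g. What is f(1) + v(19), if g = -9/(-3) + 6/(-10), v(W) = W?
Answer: 22/5 ≈ 4.4000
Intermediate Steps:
g = 12/5 (g = -9*(-⅓) + 6*(-⅒) = 3 - ⅗ = 12/5 ≈ 2.4000)
f(y) = 12/5 + y² - 18*y (f(y) = (y² - 18*y) + 12/5 = 12/5 + y² - 18*y)
f(1) + v(19) = (12/5 + 1² - 18*1) + 19 = (12/5 + 1 - 18) + 19 = -73/5 + 19 = 22/5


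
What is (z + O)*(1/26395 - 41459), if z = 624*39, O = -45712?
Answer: 23391977058304/26395 ≈ 8.8623e+8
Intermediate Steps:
z = 24336
(z + O)*(1/26395 - 41459) = (24336 - 45712)*(1/26395 - 41459) = -21376*(1/26395 - 41459) = -21376*(-1094310304/26395) = 23391977058304/26395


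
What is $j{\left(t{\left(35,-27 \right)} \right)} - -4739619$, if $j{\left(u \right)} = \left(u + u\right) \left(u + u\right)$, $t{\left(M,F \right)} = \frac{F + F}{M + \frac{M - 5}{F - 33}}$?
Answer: $\frac{2507263635}{529} \approx 4.7396 \cdot 10^{6}$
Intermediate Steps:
$t{\left(M,F \right)} = \frac{2 F}{M + \frac{-5 + M}{-33 + F}}$
$j{\left(u \right)} = 4 u^{2}$ ($j{\left(u \right)} = 2 u 2 u = 4 u^{2}$)
$j{\left(t{\left(35,-27 \right)} \right)} - -4739619 = 4 \left(2 \left(-27\right) \frac{1}{-5 - 1120 - 945} \left(-33 - 27\right)\right)^{2} - -4739619 = 4 \left(2 \left(-27\right) \frac{1}{-5 - 1120 - 945} \left(-60\right)\right)^{2} + 4739619 = 4 \left(2 \left(-27\right) \frac{1}{-2070} \left(-60\right)\right)^{2} + 4739619 = 4 \left(2 \left(-27\right) \left(- \frac{1}{2070}\right) \left(-60\right)\right)^{2} + 4739619 = 4 \left(- \frac{36}{23}\right)^{2} + 4739619 = 4 \cdot \frac{1296}{529} + 4739619 = \frac{5184}{529} + 4739619 = \frac{2507263635}{529}$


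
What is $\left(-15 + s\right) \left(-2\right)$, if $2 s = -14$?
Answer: $44$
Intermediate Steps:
$s = -7$ ($s = \frac{1}{2} \left(-14\right) = -7$)
$\left(-15 + s\right) \left(-2\right) = \left(-15 - 7\right) \left(-2\right) = \left(-22\right) \left(-2\right) = 44$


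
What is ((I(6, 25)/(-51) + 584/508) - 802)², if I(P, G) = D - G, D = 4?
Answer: 2986492053609/4661281 ≈ 6.4070e+5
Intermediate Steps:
I(P, G) = 4 - G
((I(6, 25)/(-51) + 584/508) - 802)² = (((4 - 1*25)/(-51) + 584/508) - 802)² = (((4 - 25)*(-1/51) + 584*(1/508)) - 802)² = ((-21*(-1/51) + 146/127) - 802)² = ((7/17 + 146/127) - 802)² = (3371/2159 - 802)² = (-1728147/2159)² = 2986492053609/4661281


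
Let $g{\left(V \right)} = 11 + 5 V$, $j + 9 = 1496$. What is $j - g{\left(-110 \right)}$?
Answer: $2026$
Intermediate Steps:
$j = 1487$ ($j = -9 + 1496 = 1487$)
$j - g{\left(-110 \right)} = 1487 - \left(11 + 5 \left(-110\right)\right) = 1487 - \left(11 - 550\right) = 1487 - -539 = 1487 + 539 = 2026$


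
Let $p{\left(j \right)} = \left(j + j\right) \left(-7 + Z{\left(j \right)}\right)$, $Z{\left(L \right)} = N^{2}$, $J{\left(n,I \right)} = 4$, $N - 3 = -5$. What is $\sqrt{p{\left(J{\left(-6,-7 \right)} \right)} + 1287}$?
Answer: $\sqrt{1263} \approx 35.539$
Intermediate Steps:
$N = -2$ ($N = 3 - 5 = -2$)
$Z{\left(L \right)} = 4$ ($Z{\left(L \right)} = \left(-2\right)^{2} = 4$)
$p{\left(j \right)} = - 6 j$ ($p{\left(j \right)} = \left(j + j\right) \left(-7 + 4\right) = 2 j \left(-3\right) = - 6 j$)
$\sqrt{p{\left(J{\left(-6,-7 \right)} \right)} + 1287} = \sqrt{\left(-6\right) 4 + 1287} = \sqrt{-24 + 1287} = \sqrt{1263}$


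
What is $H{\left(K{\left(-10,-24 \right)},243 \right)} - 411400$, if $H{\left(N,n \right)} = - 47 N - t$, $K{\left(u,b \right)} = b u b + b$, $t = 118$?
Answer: $-139670$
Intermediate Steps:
$K{\left(u,b \right)} = b + u b^{2}$ ($K{\left(u,b \right)} = u b^{2} + b = b + u b^{2}$)
$H{\left(N,n \right)} = -118 - 47 N$ ($H{\left(N,n \right)} = - 47 N - 118 = -118 - 47 N$)
$H{\left(K{\left(-10,-24 \right)},243 \right)} - 411400 = \left(-118 - 47 \left(- 24 \left(1 - -240\right)\right)\right) - 411400 = \left(-118 - 47 \left(- 24 \left(1 + 240\right)\right)\right) - 411400 = \left(-118 - 47 \left(\left(-24\right) 241\right)\right) - 411400 = \left(-118 - -271848\right) - 411400 = \left(-118 + 271848\right) - 411400 = 271730 - 411400 = -139670$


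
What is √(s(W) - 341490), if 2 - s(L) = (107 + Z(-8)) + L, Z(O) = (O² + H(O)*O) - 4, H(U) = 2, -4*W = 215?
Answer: I*√1366341/2 ≈ 584.45*I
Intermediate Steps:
W = -215/4 (W = -¼*215 = -215/4 ≈ -53.750)
Z(O) = -4 + O² + 2*O (Z(O) = (O² + 2*O) - 4 = -4 + O² + 2*O)
s(L) = -149 - L (s(L) = 2 - ((107 + (-4 + (-8)² + 2*(-8))) + L) = 2 - ((107 + (-4 + 64 - 16)) + L) = 2 - ((107 + 44) + L) = 2 - (151 + L) = 2 + (-151 - L) = -149 - L)
√(s(W) - 341490) = √((-149 - 1*(-215/4)) - 341490) = √((-149 + 215/4) - 341490) = √(-381/4 - 341490) = √(-1366341/4) = I*√1366341/2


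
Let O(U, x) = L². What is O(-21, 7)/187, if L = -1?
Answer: 1/187 ≈ 0.0053476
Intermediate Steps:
O(U, x) = 1 (O(U, x) = (-1)² = 1)
O(-21, 7)/187 = 1/187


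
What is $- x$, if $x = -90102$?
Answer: $90102$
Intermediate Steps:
$- x = \left(-1\right) \left(-90102\right) = 90102$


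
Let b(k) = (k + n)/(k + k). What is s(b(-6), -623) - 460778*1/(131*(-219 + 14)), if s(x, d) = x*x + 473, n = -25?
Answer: 1921307447/3867120 ≈ 496.83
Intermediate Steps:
b(k) = (-25 + k)/(2*k) (b(k) = (k - 25)/(k + k) = (-25 + k)/((2*k)) = (-25 + k)*(1/(2*k)) = (-25 + k)/(2*k))
s(x, d) = 473 + x**2 (s(x, d) = x**2 + 473 = 473 + x**2)
s(b(-6), -623) - 460778*1/(131*(-219 + 14)) = (473 + ((1/2)*(-25 - 6)/(-6))**2) - 460778*1/(131*(-219 + 14)) = (473 + ((1/2)*(-1/6)*(-31))**2) - 460778/(131*(-205)) = (473 + (31/12)**2) - 460778/(-26855) = (473 + 961/144) - 460778*(-1/26855) = 69073/144 + 460778/26855 = 1921307447/3867120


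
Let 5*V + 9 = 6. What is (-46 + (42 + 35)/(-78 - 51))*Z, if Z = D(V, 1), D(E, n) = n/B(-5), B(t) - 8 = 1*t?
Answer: -6011/387 ≈ -15.532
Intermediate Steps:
V = -⅗ (V = -9/5 + (⅕)*6 = -9/5 + 6/5 = -⅗ ≈ -0.60000)
B(t) = 8 + t (B(t) = 8 + 1*t = 8 + t)
D(E, n) = n/3 (D(E, n) = n/(8 - 5) = n/3)
Z = ⅓ (Z = (⅓)*1 = ⅓ ≈ 0.33333)
(-46 + (42 + 35)/(-78 - 51))*Z = (-46 + (42 + 35)/(-78 - 51))*(⅓) = (-46 + 77/(-129))*(⅓) = (-46 + 77*(-1/129))*(⅓) = (-46 - 77/129)*(⅓) = -6011/129*⅓ = -6011/387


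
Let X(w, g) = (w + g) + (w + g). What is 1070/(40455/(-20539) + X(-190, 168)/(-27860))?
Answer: -76533962225/140771573 ≈ -543.67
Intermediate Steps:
X(w, g) = 2*g + 2*w (X(w, g) = (g + w) + (g + w) = 2*g + 2*w)
1070/(40455/(-20539) + X(-190, 168)/(-27860)) = 1070/(40455/(-20539) + (2*168 + 2*(-190))/(-27860)) = 1070/(40455*(-1/20539) + (336 - 380)*(-1/27860)) = 1070/(-40455/20539 - 44*(-1/27860)) = 1070/(-40455/20539 + 11/6965) = 1070/(-281543146/143054135) = 1070*(-143054135/281543146) = -76533962225/140771573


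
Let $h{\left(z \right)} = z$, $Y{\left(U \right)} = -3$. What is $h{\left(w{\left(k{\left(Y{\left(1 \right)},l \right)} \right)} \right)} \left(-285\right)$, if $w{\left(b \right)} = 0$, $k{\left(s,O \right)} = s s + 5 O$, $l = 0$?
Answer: $0$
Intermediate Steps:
$k{\left(s,O \right)} = s^{2} + 5 O$
$h{\left(w{\left(k{\left(Y{\left(1 \right)},l \right)} \right)} \right)} \left(-285\right) = 0 \left(-285\right) = 0$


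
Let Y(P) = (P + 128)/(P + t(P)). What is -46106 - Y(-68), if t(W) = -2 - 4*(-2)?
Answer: -1429256/31 ≈ -46105.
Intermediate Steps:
t(W) = 6 (t(W) = -2 - 1*(-8) = -2 + 8 = 6)
Y(P) = (128 + P)/(6 + P) (Y(P) = (P + 128)/(P + 6) = (128 + P)/(6 + P))
-46106 - Y(-68) = -46106 - (128 - 68)/(6 - 68) = -46106 - 60/(-62) = -46106 - (-1)*60/62 = -46106 - 1*(-30/31) = -46106 + 30/31 = -1429256/31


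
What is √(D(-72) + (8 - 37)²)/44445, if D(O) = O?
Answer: √769/44445 ≈ 0.00062394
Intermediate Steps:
√(D(-72) + (8 - 37)²)/44445 = √(-72 + (8 - 37)²)/44445 = √(-72 + (-29)²)*(1/44445) = √(-72 + 841)*(1/44445) = √769*(1/44445) = √769/44445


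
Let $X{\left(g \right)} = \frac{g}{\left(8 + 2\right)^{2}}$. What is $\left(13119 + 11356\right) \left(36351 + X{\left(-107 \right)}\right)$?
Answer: $\frac{3558658147}{4} \approx 8.8966 \cdot 10^{8}$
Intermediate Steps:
$X{\left(g \right)} = \frac{g}{100}$ ($X{\left(g \right)} = \frac{g}{10^{2}} = \frac{g}{100}$)
$\left(13119 + 11356\right) \left(36351 + X{\left(-107 \right)}\right) = \left(13119 + 11356\right) \left(36351 + \frac{1}{100} \left(-107\right)\right) = 24475 \left(36351 - \frac{107}{100}\right) = 24475 \cdot \frac{3634993}{100} = \frac{3558658147}{4}$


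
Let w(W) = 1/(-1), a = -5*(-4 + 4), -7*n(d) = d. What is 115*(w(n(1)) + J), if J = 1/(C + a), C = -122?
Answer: -14145/122 ≈ -115.94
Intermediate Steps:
n(d) = -d/7
a = 0 (a = -5*0 = 0)
J = -1/122 (J = 1/(-122 + 0) = 1/(-122) = -1/122 ≈ -0.0081967)
w(W) = -1
115*(w(n(1)) + J) = 115*(-1 - 1/122) = 115*(-123/122) = -14145/122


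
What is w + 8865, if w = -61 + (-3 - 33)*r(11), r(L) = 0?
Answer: 8804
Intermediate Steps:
w = -61 (w = -61 + (-3 - 33)*0 = -61 - 36*0 = -61 + 0 = -61)
w + 8865 = -61 + 8865 = 8804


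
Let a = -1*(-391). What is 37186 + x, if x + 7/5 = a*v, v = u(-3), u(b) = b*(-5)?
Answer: 215248/5 ≈ 43050.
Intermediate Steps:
u(b) = -5*b
a = 391
v = 15 (v = -5*(-3) = 15)
x = 29318/5 (x = -7/5 + 391*15 = -7/5 + 5865 = 29318/5 ≈ 5863.6)
37186 + x = 37186 + 29318/5 = 215248/5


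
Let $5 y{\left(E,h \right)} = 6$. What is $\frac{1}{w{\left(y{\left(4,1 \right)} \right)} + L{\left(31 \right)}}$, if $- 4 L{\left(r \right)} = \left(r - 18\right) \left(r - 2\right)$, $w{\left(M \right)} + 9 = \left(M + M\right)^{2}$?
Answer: $- \frac{100}{9749} \approx -0.010257$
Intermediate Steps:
$y{\left(E,h \right)} = \frac{6}{5}$ ($y{\left(E,h \right)} = \frac{1}{5} \cdot 6 = \frac{6}{5}$)
$w{\left(M \right)} = -9 + 4 M^{2}$ ($w{\left(M \right)} = -9 + \left(M + M\right)^{2} = -9 + \left(2 M\right)^{2} = -9 + 4 M^{2}$)
$L{\left(r \right)} = - \frac{\left(-18 + r\right) \left(-2 + r\right)}{4}$ ($L{\left(r \right)} = - \frac{\left(r - 18\right) \left(r - 2\right)}{4} = - \frac{\left(-18 + r\right) \left(-2 + r\right)}{4}$)
$\frac{1}{w{\left(y{\left(4,1 \right)} \right)} + L{\left(31 \right)}} = \frac{1}{\left(-9 + 4 \left(\frac{6}{5}\right)^{2}\right) - \left(-146 + \frac{961}{4}\right)} = \frac{1}{\left(-9 + 4 \cdot \frac{36}{25}\right) - \frac{377}{4}} = \frac{1}{\left(-9 + \frac{144}{25}\right) - \frac{377}{4}} = \frac{1}{- \frac{81}{25} - \frac{377}{4}} = \frac{1}{- \frac{9749}{100}} = - \frac{100}{9749}$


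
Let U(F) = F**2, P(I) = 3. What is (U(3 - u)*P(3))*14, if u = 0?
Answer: 378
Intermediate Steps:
(U(3 - u)*P(3))*14 = ((3 - 1*0)**2*3)*14 = ((3 + 0)**2*3)*14 = (3**2*3)*14 = (9*3)*14 = 27*14 = 378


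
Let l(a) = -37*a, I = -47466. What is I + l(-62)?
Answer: -45172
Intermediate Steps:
I + l(-62) = -47466 - 37*(-62) = -47466 + 2294 = -45172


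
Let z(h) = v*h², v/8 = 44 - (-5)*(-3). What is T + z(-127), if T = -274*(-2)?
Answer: 3742476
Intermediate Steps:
T = 548
v = 232 (v = 8*(44 - (-5)*(-3)) = 8*(44 - 1*15) = 8*(44 - 15) = 8*29 = 232)
z(h) = 232*h²
T + z(-127) = 548 + 232*(-127)² = 548 + 232*16129 = 548 + 3741928 = 3742476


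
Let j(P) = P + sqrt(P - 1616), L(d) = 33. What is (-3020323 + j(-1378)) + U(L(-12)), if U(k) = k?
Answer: -3021668 + I*sqrt(2994) ≈ -3.0217e+6 + 54.717*I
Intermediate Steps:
j(P) = P + sqrt(-1616 + P)
(-3020323 + j(-1378)) + U(L(-12)) = (-3020323 + (-1378 + sqrt(-1616 - 1378))) + 33 = (-3020323 + (-1378 + sqrt(-2994))) + 33 = (-3020323 + (-1378 + I*sqrt(2994))) + 33 = (-3021701 + I*sqrt(2994)) + 33 = -3021668 + I*sqrt(2994)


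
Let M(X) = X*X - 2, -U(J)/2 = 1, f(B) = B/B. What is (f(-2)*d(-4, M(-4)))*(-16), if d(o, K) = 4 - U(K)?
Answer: -96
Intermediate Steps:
f(B) = 1
U(J) = -2 (U(J) = -2*1 = -2)
M(X) = -2 + X² (M(X) = X² - 2 = -2 + X²)
d(o, K) = 6 (d(o, K) = 4 - 1*(-2) = 4 + 2 = 6)
(f(-2)*d(-4, M(-4)))*(-16) = (1*6)*(-16) = 6*(-16) = -96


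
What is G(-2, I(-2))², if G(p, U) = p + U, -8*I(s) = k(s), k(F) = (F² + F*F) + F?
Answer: 121/16 ≈ 7.5625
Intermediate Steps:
k(F) = F + 2*F² (k(F) = (F² + F²) + F = 2*F² + F = F + 2*F²)
I(s) = -s*(1 + 2*s)/8
G(p, U) = U + p
G(-2, I(-2))² = (-⅛*(-2)*(1 + 2*(-2)) - 2)² = (-⅛*(-2)*(1 - 4) - 2)² = (-⅛*(-2)*(-3) - 2)² = (-¾ - 2)² = (-11/4)² = 121/16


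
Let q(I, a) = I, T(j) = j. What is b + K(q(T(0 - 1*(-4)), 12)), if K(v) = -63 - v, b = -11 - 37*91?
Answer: -3445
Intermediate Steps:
b = -3378 (b = -11 - 3367 = -3378)
b + K(q(T(0 - 1*(-4)), 12)) = -3378 + (-63 - (0 - 1*(-4))) = -3378 + (-63 - (0 + 4)) = -3378 + (-63 - 1*4) = -3378 + (-63 - 4) = -3378 - 67 = -3445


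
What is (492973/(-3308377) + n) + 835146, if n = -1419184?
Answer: -1932218379299/3308377 ≈ -5.8404e+5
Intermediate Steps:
(492973/(-3308377) + n) + 835146 = (492973/(-3308377) - 1419184) + 835146 = (492973*(-1/3308377) - 1419184) + 835146 = (-492973/3308377 - 1419184) + 835146 = -4695196197341/3308377 + 835146 = -1932218379299/3308377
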